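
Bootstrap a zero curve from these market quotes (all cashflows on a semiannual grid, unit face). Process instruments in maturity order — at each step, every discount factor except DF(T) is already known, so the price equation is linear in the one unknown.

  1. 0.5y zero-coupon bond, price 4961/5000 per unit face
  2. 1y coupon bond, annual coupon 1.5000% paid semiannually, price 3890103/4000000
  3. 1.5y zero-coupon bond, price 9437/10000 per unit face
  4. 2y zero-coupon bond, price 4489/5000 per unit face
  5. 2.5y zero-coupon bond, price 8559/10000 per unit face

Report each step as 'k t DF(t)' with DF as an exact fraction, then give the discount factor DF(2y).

1 1/2 4961/5000
2 1 9579/10000
3 3/2 9437/10000
4 2 4489/5000
5 5/2 8559/10000
DF(2y) = 4489/5000 ≈ 0.897800

step 1 [0.5y] zero: DF = P = 4961/5000 ≈ 0.992200
step 2 [1y] bond c/2=3/400: DF=(3890103/4000000 − 3/400·(0.992200))/(1+3/400) = 9579/10000 ≈ 0.957900
step 3 [1.5y] zero: DF = P = 9437/10000 ≈ 0.943700
step 4 [2y] zero: DF = P = 4489/5000 ≈ 0.897800
step 5 [2.5y] zero: DF = P = 8559/10000 ≈ 0.855900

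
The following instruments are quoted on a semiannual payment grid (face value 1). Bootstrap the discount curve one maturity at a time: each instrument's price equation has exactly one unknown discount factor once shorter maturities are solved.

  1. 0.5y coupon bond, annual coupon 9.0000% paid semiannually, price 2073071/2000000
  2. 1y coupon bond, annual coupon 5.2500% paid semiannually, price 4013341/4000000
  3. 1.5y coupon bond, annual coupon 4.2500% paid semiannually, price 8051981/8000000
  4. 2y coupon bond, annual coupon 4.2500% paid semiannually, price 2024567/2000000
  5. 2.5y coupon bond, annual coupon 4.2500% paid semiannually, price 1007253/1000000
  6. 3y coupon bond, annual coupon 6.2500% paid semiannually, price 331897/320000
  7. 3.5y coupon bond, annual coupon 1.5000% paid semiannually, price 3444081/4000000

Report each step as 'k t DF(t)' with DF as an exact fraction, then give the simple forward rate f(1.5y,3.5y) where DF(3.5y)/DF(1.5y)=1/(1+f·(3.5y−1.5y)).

step 1 [0.5y] bond c/2=9/200: DF=(2073071/2000000 − 9/200·(0))/(1+9/200) = 9919/10000 ≈ 0.991900
step 2 [1y] bond c/2=21/800: DF=(4013341/4000000 − 21/800·(0.991900))/(1+21/800) = 9523/10000 ≈ 0.952300
step 3 [1.5y] bond c/2=17/800: DF=(8051981/8000000 − 17/800·(0.991900+0.952300))/(1+17/800) = 9451/10000 ≈ 0.945100
step 4 [2y] bond c/2=17/800: DF=(2024567/2000000 − 17/800·(0.991900+0.952300+0.945100))/(1+17/800) = 9311/10000 ≈ 0.931100
step 5 [2.5y] bond c/2=17/800: DF=(1007253/1000000 − 17/800·(0.991900+0.952300+0.945100+0.931100))/(1+17/800) = 2267/2500 ≈ 0.906800
step 6 [3y] bond c/2=1/32: DF=(331897/320000 − 1/32·(0.991900+0.952300+0.945100+0.931100+0.906800))/(1+1/32) = 69/80 ≈ 0.862500
step 7 [3.5y] bond c/2=3/400: DF=(3444081/4000000 − 3/400·(0.991900+0.952300+0.945100+0.931100+0.906800+0.862500))/(1+3/400) = 813/1000 ≈ 0.813000

1 1/2 9919/10000
2 1 9523/10000
3 3/2 9451/10000
4 2 9311/10000
5 5/2 2267/2500
6 3 69/80
7 7/2 813/1000
f(1.5y,3.5y) = ((9451/10000)/(813/1000) − 1)/(2) = 1321/16260 ≈ 8.1242%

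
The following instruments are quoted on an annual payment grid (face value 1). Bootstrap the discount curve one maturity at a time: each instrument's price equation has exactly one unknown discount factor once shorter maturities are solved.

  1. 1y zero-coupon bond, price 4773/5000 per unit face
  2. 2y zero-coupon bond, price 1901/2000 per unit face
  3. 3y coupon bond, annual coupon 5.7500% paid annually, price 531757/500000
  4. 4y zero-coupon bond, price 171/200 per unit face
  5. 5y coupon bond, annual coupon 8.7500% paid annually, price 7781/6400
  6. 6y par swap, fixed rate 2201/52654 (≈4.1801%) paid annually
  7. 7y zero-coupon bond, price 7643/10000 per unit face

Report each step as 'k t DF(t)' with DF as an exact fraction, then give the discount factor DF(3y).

step 1 [1y] zero: DF = P = 4773/5000 ≈ 0.954600
step 2 [2y] zero: DF = P = 1901/2000 ≈ 0.950500
step 3 [3y] bond c/1=23/400: DF=(531757/500000 − 23/400·(0.954600+0.950500))/(1+23/400) = 9021/10000 ≈ 0.902100
step 4 [4y] zero: DF = P = 171/200 ≈ 0.855000
step 5 [5y] bond c/1=7/80: DF=(7781/6400 − 7/80·(0.954600+0.950500+0.902100+0.855000))/(1+7/80) = 8233/10000 ≈ 0.823300
step 6 [6y] swap r/1=2201/52654: DF=(1 − 2201/52654·(0.954600+0.950500+0.902100+0.855000+0.823300))/(1+2201/52654) = 7799/10000 ≈ 0.779900
step 7 [7y] zero: DF = P = 7643/10000 ≈ 0.764300

1 1 4773/5000
2 2 1901/2000
3 3 9021/10000
4 4 171/200
5 5 8233/10000
6 6 7799/10000
7 7 7643/10000
DF(3y) = 9021/10000 ≈ 0.902100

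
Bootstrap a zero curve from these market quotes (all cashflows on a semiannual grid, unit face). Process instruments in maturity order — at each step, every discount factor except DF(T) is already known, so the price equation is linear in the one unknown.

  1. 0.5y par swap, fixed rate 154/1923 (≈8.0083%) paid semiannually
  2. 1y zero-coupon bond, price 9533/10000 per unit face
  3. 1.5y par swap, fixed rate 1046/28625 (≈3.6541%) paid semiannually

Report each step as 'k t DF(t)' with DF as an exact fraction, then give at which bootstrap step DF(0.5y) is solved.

1 1/2 1923/2000
2 1 9533/10000
3 3/2 9477/10000
DF(0.5y) is solved at step 1

step 1 [0.5y] swap r/2=77/1923: DF=(1 − 77/1923·(0))/(1+77/1923) = 1923/2000 ≈ 0.961500
step 2 [1y] zero: DF = P = 9533/10000 ≈ 0.953300
step 3 [1.5y] swap r/2=523/28625: DF=(1 − 523/28625·(0.961500+0.953300))/(1+523/28625) = 9477/10000 ≈ 0.947700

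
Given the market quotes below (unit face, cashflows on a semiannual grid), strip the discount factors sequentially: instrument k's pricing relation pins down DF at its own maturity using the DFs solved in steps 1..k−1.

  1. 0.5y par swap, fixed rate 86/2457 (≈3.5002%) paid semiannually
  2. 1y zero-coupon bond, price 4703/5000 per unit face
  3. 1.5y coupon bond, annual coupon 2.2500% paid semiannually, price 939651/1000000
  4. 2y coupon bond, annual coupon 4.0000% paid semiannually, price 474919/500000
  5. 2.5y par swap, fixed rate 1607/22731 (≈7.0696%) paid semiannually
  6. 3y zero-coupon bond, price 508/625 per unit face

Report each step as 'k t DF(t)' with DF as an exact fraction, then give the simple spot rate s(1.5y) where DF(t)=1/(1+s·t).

1 1/2 2457/2500
2 1 4703/5000
3 3/2 4539/5000
4 2 8757/10000
5 5/2 8393/10000
6 3 508/625
s(1.5y) = (1/(4539/5000) − 1)/(3/2) = 922/13617 ≈ 6.7709%

step 1 [0.5y] swap r/2=43/2457: DF=(1 − 43/2457·(0))/(1+43/2457) = 2457/2500 ≈ 0.982800
step 2 [1y] zero: DF = P = 4703/5000 ≈ 0.940600
step 3 [1.5y] bond c/2=9/800: DF=(939651/1000000 − 9/800·(0.982800+0.940600))/(1+9/800) = 4539/5000 ≈ 0.907800
step 4 [2y] bond c/2=1/50: DF=(474919/500000 − 1/50·(0.982800+0.940600+0.907800))/(1+1/50) = 8757/10000 ≈ 0.875700
step 5 [2.5y] swap r/2=1607/45462: DF=(1 − 1607/45462·(0.982800+0.940600+0.907800+0.875700))/(1+1607/45462) = 8393/10000 ≈ 0.839300
step 6 [3y] zero: DF = P = 508/625 ≈ 0.812800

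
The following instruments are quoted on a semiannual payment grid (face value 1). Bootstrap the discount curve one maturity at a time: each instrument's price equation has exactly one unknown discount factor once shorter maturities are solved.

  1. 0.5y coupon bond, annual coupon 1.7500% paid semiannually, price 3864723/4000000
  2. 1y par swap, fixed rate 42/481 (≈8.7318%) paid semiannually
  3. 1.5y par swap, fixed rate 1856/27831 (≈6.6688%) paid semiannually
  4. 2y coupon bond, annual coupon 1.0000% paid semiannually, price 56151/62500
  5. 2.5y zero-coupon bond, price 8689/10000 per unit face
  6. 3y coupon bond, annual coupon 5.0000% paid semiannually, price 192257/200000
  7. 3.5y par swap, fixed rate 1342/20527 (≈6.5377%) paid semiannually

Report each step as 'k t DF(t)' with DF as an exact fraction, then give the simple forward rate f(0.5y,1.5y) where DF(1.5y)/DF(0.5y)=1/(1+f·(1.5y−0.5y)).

step 1 [0.5y] bond c/2=7/800: DF=(3864723/4000000 − 7/800·(0))/(1+7/800) = 4789/5000 ≈ 0.957800
step 2 [1y] swap r/2=21/481: DF=(1 − 21/481·(0.957800))/(1+21/481) = 9181/10000 ≈ 0.918100
step 3 [1.5y] swap r/2=928/27831: DF=(1 − 928/27831·(0.957800+0.918100))/(1+928/27831) = 567/625 ≈ 0.907200
step 4 [2y] bond c/2=1/200: DF=(56151/62500 − 1/200·(0.957800+0.918100+0.907200))/(1+1/200) = 8801/10000 ≈ 0.880100
step 5 [2.5y] zero: DF = P = 8689/10000 ≈ 0.868900
step 6 [3y] bond c/2=1/40: DF=(192257/200000 − 1/40·(0.957800+0.918100+0.907200+0.880100+0.868900))/(1+1/40) = 8273/10000 ≈ 0.827300
step 7 [3.5y] swap r/2=671/20527: DF=(1 − 671/20527·(0.957800+0.918100+0.907200+0.880100+0.868900+0.827300))/(1+671/20527) = 7987/10000 ≈ 0.798700

1 1/2 4789/5000
2 1 9181/10000
3 3/2 567/625
4 2 8801/10000
5 5/2 8689/10000
6 3 8273/10000
7 7/2 7987/10000
f(0.5y,1.5y) = ((4789/5000)/(567/625) − 1)/(1) = 253/4536 ≈ 5.5776%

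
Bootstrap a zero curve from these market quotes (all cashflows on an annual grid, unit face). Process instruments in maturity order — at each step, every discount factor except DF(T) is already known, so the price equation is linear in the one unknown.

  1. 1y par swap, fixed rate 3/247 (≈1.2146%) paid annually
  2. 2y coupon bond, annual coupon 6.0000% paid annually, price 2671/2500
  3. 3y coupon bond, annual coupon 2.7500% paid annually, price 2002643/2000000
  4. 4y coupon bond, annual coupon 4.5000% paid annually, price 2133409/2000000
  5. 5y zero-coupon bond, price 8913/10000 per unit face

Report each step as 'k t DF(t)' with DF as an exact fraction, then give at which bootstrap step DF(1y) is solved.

1 1 247/250
2 2 119/125
3 3 4613/5000
4 4 359/400
5 5 8913/10000
DF(1y) is solved at step 1

step 1 [1y] swap r/1=3/247: DF=(1 − 3/247·(0))/(1+3/247) = 247/250 ≈ 0.988000
step 2 [2y] bond c/1=3/50: DF=(2671/2500 − 3/50·(0.988000))/(1+3/50) = 119/125 ≈ 0.952000
step 3 [3y] bond c/1=11/400: DF=(2002643/2000000 − 11/400·(0.988000+0.952000))/(1+11/400) = 4613/5000 ≈ 0.922600
step 4 [4y] bond c/1=9/200: DF=(2133409/2000000 − 9/200·(0.988000+0.952000+0.922600))/(1+9/200) = 359/400 ≈ 0.897500
step 5 [5y] zero: DF = P = 8913/10000 ≈ 0.891300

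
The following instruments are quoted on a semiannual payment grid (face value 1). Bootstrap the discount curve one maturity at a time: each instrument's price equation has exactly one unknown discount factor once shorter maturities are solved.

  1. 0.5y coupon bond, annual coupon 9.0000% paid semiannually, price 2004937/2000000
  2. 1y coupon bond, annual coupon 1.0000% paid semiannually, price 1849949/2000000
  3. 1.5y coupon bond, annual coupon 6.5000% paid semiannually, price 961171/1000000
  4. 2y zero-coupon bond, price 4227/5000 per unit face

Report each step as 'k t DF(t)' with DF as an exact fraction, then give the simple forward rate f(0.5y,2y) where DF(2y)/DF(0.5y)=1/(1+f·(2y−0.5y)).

step 1 [0.5y] bond c/2=9/200: DF=(2004937/2000000 − 9/200·(0))/(1+9/200) = 9593/10000 ≈ 0.959300
step 2 [1y] bond c/2=1/200: DF=(1849949/2000000 − 1/200·(0.959300))/(1+1/200) = 2289/2500 ≈ 0.915600
step 3 [1.5y] bond c/2=13/400: DF=(961171/1000000 − 13/400·(0.959300+0.915600))/(1+13/400) = 8719/10000 ≈ 0.871900
step 4 [2y] zero: DF = P = 4227/5000 ≈ 0.845400

1 1/2 9593/10000
2 1 2289/2500
3 3/2 8719/10000
4 2 4227/5000
f(0.5y,2y) = ((9593/10000)/(4227/5000) − 1)/(3/2) = 1139/12681 ≈ 8.9819%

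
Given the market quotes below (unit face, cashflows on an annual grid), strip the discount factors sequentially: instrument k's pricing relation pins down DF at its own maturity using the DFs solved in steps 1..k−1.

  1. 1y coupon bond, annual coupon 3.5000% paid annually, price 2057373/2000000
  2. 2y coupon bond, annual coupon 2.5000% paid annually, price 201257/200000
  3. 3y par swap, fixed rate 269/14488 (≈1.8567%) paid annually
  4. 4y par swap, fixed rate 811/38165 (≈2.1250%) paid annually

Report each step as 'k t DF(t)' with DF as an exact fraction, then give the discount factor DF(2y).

1 1 9939/10000
2 2 383/400
3 3 4731/5000
4 4 9189/10000
DF(2y) = 383/400 ≈ 0.957500

step 1 [1y] bond c/1=7/200: DF=(2057373/2000000 − 7/200·(0))/(1+7/200) = 9939/10000 ≈ 0.993900
step 2 [2y] bond c/1=1/40: DF=(201257/200000 − 1/40·(0.993900))/(1+1/40) = 383/400 ≈ 0.957500
step 3 [3y] swap r/1=269/14488: DF=(1 − 269/14488·(0.993900+0.957500))/(1+269/14488) = 4731/5000 ≈ 0.946200
step 4 [4y] swap r/1=811/38165: DF=(1 − 811/38165·(0.993900+0.957500+0.946200))/(1+811/38165) = 9189/10000 ≈ 0.918900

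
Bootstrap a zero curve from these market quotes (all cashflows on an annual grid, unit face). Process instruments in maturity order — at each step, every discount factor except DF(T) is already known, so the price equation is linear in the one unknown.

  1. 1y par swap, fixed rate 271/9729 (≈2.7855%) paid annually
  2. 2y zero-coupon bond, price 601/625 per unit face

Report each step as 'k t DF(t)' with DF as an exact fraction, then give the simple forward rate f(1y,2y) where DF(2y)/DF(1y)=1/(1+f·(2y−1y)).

step 1 [1y] swap r/1=271/9729: DF=(1 − 271/9729·(0))/(1+271/9729) = 9729/10000 ≈ 0.972900
step 2 [2y] zero: DF = P = 601/625 ≈ 0.961600

1 1 9729/10000
2 2 601/625
f(1y,2y) = ((9729/10000)/(601/625) − 1)/(1) = 113/9616 ≈ 1.1751%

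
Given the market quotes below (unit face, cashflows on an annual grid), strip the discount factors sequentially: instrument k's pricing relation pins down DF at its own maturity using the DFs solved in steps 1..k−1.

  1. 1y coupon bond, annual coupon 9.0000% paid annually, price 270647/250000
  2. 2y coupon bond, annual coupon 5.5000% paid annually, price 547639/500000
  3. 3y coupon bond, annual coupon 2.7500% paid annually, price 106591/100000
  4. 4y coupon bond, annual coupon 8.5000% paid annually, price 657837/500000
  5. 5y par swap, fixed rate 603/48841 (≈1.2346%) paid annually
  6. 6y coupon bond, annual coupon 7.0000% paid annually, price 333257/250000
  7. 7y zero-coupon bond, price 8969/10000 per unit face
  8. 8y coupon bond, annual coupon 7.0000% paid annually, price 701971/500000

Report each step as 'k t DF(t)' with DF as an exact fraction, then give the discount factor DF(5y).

1 1 2483/2500
2 2 1233/1250
3 3 2461/2500
4 4 2451/2500
5 5 9397/10000
6 6 9263/10000
7 7 8969/10000
8 8 8733/10000
DF(5y) = 9397/10000 ≈ 0.939700

step 1 [1y] bond c/1=9/100: DF=(270647/250000 − 9/100·(0))/(1+9/100) = 2483/2500 ≈ 0.993200
step 2 [2y] bond c/1=11/200: DF=(547639/500000 − 11/200·(0.993200))/(1+11/200) = 1233/1250 ≈ 0.986400
step 3 [3y] bond c/1=11/400: DF=(106591/100000 − 11/400·(0.993200+0.986400))/(1+11/400) = 2461/2500 ≈ 0.984400
step 4 [4y] bond c/1=17/200: DF=(657837/500000 − 17/200·(0.993200+0.986400+0.984400))/(1+17/200) = 2451/2500 ≈ 0.980400
step 5 [5y] swap r/1=603/48841: DF=(1 − 603/48841·(0.993200+0.986400+0.984400+0.980400))/(1+603/48841) = 9397/10000 ≈ 0.939700
step 6 [6y] bond c/1=7/100: DF=(333257/250000 − 7/100·(0.993200+0.986400+0.984400+0.980400+0.939700))/(1+7/100) = 9263/10000 ≈ 0.926300
step 7 [7y] zero: DF = P = 8969/10000 ≈ 0.896900
step 8 [8y] bond c/1=7/100: DF=(701971/500000 − 7/100·(0.993200+0.986400+0.984400+0.980400+0.939700+0.926300+0.896900))/(1+7/100) = 8733/10000 ≈ 0.873300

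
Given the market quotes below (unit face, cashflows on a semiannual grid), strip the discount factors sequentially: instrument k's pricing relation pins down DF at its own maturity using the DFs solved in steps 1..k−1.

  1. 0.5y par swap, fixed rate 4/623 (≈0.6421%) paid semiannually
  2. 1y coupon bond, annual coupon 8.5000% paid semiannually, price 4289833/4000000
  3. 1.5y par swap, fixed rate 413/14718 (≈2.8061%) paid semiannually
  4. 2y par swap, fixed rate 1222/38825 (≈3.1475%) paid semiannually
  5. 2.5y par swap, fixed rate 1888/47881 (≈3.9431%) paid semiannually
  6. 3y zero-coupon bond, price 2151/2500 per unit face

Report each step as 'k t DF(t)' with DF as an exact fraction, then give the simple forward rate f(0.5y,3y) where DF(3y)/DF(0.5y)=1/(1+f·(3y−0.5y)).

1 1/2 623/625
2 1 9881/10000
3 3/2 9587/10000
4 2 9389/10000
5 5/2 566/625
6 3 2151/2500
f(0.5y,3y) = ((623/625)/(2151/2500) − 1)/(5/2) = 682/10755 ≈ 6.3412%

step 1 [0.5y] swap r/2=2/623: DF=(1 − 2/623·(0))/(1+2/623) = 623/625 ≈ 0.996800
step 2 [1y] bond c/2=17/400: DF=(4289833/4000000 − 17/400·(0.996800))/(1+17/400) = 9881/10000 ≈ 0.988100
step 3 [1.5y] swap r/2=413/29436: DF=(1 − 413/29436·(0.996800+0.988100))/(1+413/29436) = 9587/10000 ≈ 0.958700
step 4 [2y] swap r/2=611/38825: DF=(1 − 611/38825·(0.996800+0.988100+0.958700))/(1+611/38825) = 9389/10000 ≈ 0.938900
step 5 [2.5y] swap r/2=944/47881: DF=(1 − 944/47881·(0.996800+0.988100+0.958700+0.938900))/(1+944/47881) = 566/625 ≈ 0.905600
step 6 [3y] zero: DF = P = 2151/2500 ≈ 0.860400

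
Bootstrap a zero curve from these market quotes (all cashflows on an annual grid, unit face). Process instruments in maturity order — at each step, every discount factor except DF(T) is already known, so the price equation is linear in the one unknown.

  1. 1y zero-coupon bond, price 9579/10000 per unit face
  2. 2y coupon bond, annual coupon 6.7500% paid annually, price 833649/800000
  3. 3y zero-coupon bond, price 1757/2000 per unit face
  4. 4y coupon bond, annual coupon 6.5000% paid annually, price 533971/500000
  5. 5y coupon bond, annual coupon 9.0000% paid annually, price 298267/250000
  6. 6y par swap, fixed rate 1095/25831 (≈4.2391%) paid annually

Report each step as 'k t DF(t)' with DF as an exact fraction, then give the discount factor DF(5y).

1 1 9579/10000
2 2 2289/2500
3 3 1757/2000
4 4 2087/2500
5 5 499/625
6 6 781/1000
DF(5y) = 499/625 ≈ 0.798400

step 1 [1y] zero: DF = P = 9579/10000 ≈ 0.957900
step 2 [2y] bond c/1=27/400: DF=(833649/800000 − 27/400·(0.957900))/(1+27/400) = 2289/2500 ≈ 0.915600
step 3 [3y] zero: DF = P = 1757/2000 ≈ 0.878500
step 4 [4y] bond c/1=13/200: DF=(533971/500000 − 13/200·(0.957900+0.915600+0.878500))/(1+13/200) = 2087/2500 ≈ 0.834800
step 5 [5y] bond c/1=9/100: DF=(298267/250000 − 9/100·(0.957900+0.915600+0.878500+0.834800))/(1+9/100) = 499/625 ≈ 0.798400
step 6 [6y] swap r/1=1095/25831: DF=(1 − 1095/25831·(0.957900+0.915600+0.878500+0.834800+0.798400))/(1+1095/25831) = 781/1000 ≈ 0.781000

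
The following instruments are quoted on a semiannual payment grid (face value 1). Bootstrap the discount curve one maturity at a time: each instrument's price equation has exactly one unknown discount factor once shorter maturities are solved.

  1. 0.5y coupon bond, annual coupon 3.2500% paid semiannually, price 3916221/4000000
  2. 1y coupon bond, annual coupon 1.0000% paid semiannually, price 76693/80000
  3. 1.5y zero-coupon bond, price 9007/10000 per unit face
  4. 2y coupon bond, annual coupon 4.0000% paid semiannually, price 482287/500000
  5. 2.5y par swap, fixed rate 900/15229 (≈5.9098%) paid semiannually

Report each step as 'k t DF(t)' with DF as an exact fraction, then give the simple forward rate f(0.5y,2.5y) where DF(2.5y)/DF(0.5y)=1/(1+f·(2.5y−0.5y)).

1 1/2 4817/5000
2 1 9491/10000
3 3/2 9007/10000
4 2 1781/2000
5 5/2 173/200
f(0.5y,2.5y) = ((4817/5000)/(173/200) − 1)/(2) = 246/4325 ≈ 5.6879%

step 1 [0.5y] bond c/2=13/800: DF=(3916221/4000000 − 13/800·(0))/(1+13/800) = 4817/5000 ≈ 0.963400
step 2 [1y] bond c/2=1/200: DF=(76693/80000 − 1/200·(0.963400))/(1+1/200) = 9491/10000 ≈ 0.949100
step 3 [1.5y] zero: DF = P = 9007/10000 ≈ 0.900700
step 4 [2y] bond c/2=1/50: DF=(482287/500000 − 1/50·(0.963400+0.949100+0.900700))/(1+1/50) = 1781/2000 ≈ 0.890500
step 5 [2.5y] swap r/2=450/15229: DF=(1 − 450/15229·(0.963400+0.949100+0.900700+0.890500))/(1+450/15229) = 173/200 ≈ 0.865000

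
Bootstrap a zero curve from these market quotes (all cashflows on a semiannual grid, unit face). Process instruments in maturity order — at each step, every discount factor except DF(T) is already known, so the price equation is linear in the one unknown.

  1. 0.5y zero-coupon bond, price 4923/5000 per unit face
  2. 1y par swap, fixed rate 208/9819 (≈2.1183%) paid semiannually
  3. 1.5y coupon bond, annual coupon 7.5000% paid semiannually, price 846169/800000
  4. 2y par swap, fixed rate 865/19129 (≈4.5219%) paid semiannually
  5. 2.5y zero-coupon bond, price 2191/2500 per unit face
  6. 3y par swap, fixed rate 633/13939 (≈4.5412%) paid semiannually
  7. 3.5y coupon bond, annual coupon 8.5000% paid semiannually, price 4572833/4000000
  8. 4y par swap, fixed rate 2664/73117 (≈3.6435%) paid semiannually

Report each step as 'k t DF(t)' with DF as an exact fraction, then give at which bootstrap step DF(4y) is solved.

step 1 [0.5y] zero: DF = P = 4923/5000 ≈ 0.984600
step 2 [1y] swap r/2=104/9819: DF=(1 − 104/9819·(0.984600))/(1+104/9819) = 612/625 ≈ 0.979200
step 3 [1.5y] bond c/2=3/80: DF=(846169/800000 − 3/80·(0.984600+0.979200))/(1+3/80) = 1897/2000 ≈ 0.948500
step 4 [2y] swap r/2=865/38258: DF=(1 − 865/38258·(0.984600+0.979200+0.948500))/(1+865/38258) = 1827/2000 ≈ 0.913500
step 5 [2.5y] zero: DF = P = 2191/2500 ≈ 0.876400
step 6 [3y] swap r/2=633/27878: DF=(1 − 633/27878·(0.984600+0.979200+0.948500+0.913500+0.876400))/(1+633/27878) = 4367/5000 ≈ 0.873400
step 7 [3.5y] bond c/2=17/400: DF=(4572833/4000000 − 17/400·(0.984600+0.979200+0.948500+0.913500+0.876400+0.873400))/(1+17/400) = 8693/10000 ≈ 0.869300
step 8 [4y] swap r/2=1332/73117: DF=(1 − 1332/73117·(0.984600+0.979200+0.948500+0.913500+0.876400+0.873400+0.869300))/(1+1332/73117) = 2167/2500 ≈ 0.866800

1 1/2 4923/5000
2 1 612/625
3 3/2 1897/2000
4 2 1827/2000
5 5/2 2191/2500
6 3 4367/5000
7 7/2 8693/10000
8 4 2167/2500
DF(4y) is solved at step 8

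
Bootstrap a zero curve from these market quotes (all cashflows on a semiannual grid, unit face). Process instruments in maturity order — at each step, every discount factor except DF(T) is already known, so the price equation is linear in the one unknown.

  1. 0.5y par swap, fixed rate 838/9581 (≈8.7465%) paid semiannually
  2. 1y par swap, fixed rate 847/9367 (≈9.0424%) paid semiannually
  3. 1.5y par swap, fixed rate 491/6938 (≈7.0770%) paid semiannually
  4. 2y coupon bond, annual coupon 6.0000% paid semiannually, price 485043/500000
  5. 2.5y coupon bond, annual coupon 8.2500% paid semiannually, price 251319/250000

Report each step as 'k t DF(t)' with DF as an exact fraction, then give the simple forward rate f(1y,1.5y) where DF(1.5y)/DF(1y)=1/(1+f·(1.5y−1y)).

1 1/2 9581/10000
2 1 9153/10000
3 3/2 4509/5000
4 2 861/1000
5 5/2 4107/5000
f(1y,1.5y) = ((9153/10000)/(4509/5000) − 1)/(1/2) = 5/167 ≈ 2.9940%

step 1 [0.5y] swap r/2=419/9581: DF=(1 − 419/9581·(0))/(1+419/9581) = 9581/10000 ≈ 0.958100
step 2 [1y] swap r/2=847/18734: DF=(1 − 847/18734·(0.958100))/(1+847/18734) = 9153/10000 ≈ 0.915300
step 3 [1.5y] swap r/2=491/13876: DF=(1 − 491/13876·(0.958100+0.915300))/(1+491/13876) = 4509/5000 ≈ 0.901800
step 4 [2y] bond c/2=3/100: DF=(485043/500000 − 3/100·(0.958100+0.915300+0.901800))/(1+3/100) = 861/1000 ≈ 0.861000
step 5 [2.5y] bond c/2=33/800: DF=(251319/250000 − 33/800·(0.958100+0.915300+0.901800+0.861000))/(1+33/800) = 4107/5000 ≈ 0.821400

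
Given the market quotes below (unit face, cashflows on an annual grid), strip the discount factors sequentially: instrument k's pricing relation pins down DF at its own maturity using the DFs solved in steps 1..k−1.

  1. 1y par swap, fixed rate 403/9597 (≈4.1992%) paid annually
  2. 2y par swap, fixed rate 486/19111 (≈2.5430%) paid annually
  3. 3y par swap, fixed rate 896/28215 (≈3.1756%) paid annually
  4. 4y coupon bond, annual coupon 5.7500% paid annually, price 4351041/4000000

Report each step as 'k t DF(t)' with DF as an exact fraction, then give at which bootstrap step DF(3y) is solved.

1 1 9597/10000
2 2 4757/5000
3 3 569/625
4 4 547/625
DF(3y) is solved at step 3

step 1 [1y] swap r/1=403/9597: DF=(1 − 403/9597·(0))/(1+403/9597) = 9597/10000 ≈ 0.959700
step 2 [2y] swap r/1=486/19111: DF=(1 − 486/19111·(0.959700))/(1+486/19111) = 4757/5000 ≈ 0.951400
step 3 [3y] swap r/1=896/28215: DF=(1 − 896/28215·(0.959700+0.951400))/(1+896/28215) = 569/625 ≈ 0.910400
step 4 [4y] bond c/1=23/400: DF=(4351041/4000000 − 23/400·(0.959700+0.951400+0.910400))/(1+23/400) = 547/625 ≈ 0.875200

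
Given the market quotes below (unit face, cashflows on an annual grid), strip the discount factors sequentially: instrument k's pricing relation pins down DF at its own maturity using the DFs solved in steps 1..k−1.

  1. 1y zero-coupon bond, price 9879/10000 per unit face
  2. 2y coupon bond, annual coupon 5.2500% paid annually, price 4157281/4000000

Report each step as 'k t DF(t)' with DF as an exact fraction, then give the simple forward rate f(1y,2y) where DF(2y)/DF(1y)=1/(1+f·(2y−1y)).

1 1 9879/10000
2 2 4691/5000
f(1y,2y) = ((9879/10000)/(4691/5000) − 1)/(1) = 497/9382 ≈ 5.2974%

step 1 [1y] zero: DF = P = 9879/10000 ≈ 0.987900
step 2 [2y] bond c/1=21/400: DF=(4157281/4000000 − 21/400·(0.987900))/(1+21/400) = 4691/5000 ≈ 0.938200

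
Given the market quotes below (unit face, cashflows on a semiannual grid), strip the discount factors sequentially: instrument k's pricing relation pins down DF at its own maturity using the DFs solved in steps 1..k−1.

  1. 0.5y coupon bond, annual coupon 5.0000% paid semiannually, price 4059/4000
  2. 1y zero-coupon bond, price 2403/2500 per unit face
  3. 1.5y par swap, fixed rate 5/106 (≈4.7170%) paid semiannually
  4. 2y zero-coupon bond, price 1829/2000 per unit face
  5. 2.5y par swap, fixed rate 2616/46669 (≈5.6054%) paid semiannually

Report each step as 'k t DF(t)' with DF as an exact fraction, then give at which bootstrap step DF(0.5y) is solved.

1 1/2 99/100
2 1 2403/2500
3 3/2 233/250
4 2 1829/2000
5 5/2 2173/2500
DF(0.5y) is solved at step 1

step 1 [0.5y] bond c/2=1/40: DF=(4059/4000 − 1/40·(0))/(1+1/40) = 99/100 ≈ 0.990000
step 2 [1y] zero: DF = P = 2403/2500 ≈ 0.961200
step 3 [1.5y] swap r/2=5/212: DF=(1 − 5/212·(0.990000+0.961200))/(1+5/212) = 233/250 ≈ 0.932000
step 4 [2y] zero: DF = P = 1829/2000 ≈ 0.914500
step 5 [2.5y] swap r/2=1308/46669: DF=(1 − 1308/46669·(0.990000+0.961200+0.932000+0.914500))/(1+1308/46669) = 2173/2500 ≈ 0.869200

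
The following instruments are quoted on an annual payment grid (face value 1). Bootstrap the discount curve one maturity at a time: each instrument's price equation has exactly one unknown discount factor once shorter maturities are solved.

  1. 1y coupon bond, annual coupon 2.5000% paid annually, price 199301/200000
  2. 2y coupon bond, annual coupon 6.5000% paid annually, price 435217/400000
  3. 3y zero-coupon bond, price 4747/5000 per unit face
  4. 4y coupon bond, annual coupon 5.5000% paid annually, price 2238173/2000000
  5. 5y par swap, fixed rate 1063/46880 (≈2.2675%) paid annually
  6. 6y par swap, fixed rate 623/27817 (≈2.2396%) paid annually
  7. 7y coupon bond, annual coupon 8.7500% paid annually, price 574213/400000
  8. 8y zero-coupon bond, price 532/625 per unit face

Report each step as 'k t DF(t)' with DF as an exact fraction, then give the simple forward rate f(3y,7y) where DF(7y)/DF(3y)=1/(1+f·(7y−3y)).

1 1 4861/5000
2 2 9623/10000
3 3 4747/5000
4 4 569/625
5 5 8937/10000
6 6 4377/5000
7 7 2181/2500
8 8 532/625
f(3y,7y) = ((4747/5000)/(2181/2500) − 1)/(4) = 385/17448 ≈ 2.2066%

step 1 [1y] bond c/1=1/40: DF=(199301/200000 − 1/40·(0))/(1+1/40) = 4861/5000 ≈ 0.972200
step 2 [2y] bond c/1=13/200: DF=(435217/400000 − 13/200·(0.972200))/(1+13/200) = 9623/10000 ≈ 0.962300
step 3 [3y] zero: DF = P = 4747/5000 ≈ 0.949400
step 4 [4y] bond c/1=11/200: DF=(2238173/2000000 − 11/200·(0.972200+0.962300+0.949400))/(1+11/200) = 569/625 ≈ 0.910400
step 5 [5y] swap r/1=1063/46880: DF=(1 − 1063/46880·(0.972200+0.962300+0.949400+0.910400))/(1+1063/46880) = 8937/10000 ≈ 0.893700
step 6 [6y] swap r/1=623/27817: DF=(1 − 623/27817·(0.972200+0.962300+0.949400+0.910400+0.893700))/(1+623/27817) = 4377/5000 ≈ 0.875400
step 7 [7y] bond c/1=7/80: DF=(574213/400000 − 7/80·(0.972200+0.962300+0.949400+0.910400+0.893700+0.875400))/(1+7/80) = 2181/2500 ≈ 0.872400
step 8 [8y] zero: DF = P = 532/625 ≈ 0.851200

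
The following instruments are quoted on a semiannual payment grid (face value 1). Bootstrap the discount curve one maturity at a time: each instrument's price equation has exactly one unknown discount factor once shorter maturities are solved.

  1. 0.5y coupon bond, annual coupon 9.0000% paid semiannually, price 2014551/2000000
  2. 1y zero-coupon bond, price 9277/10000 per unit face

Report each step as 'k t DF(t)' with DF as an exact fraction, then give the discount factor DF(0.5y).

1 1/2 9639/10000
2 1 9277/10000
DF(0.5y) = 9639/10000 ≈ 0.963900

step 1 [0.5y] bond c/2=9/200: DF=(2014551/2000000 − 9/200·(0))/(1+9/200) = 9639/10000 ≈ 0.963900
step 2 [1y] zero: DF = P = 9277/10000 ≈ 0.927700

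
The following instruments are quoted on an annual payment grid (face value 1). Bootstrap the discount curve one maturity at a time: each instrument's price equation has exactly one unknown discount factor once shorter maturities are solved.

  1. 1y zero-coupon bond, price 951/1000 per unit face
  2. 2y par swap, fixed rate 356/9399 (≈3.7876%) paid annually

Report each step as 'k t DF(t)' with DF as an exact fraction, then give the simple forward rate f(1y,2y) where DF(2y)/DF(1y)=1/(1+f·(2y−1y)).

1 1 951/1000
2 2 1161/1250
f(1y,2y) = ((951/1000)/(1161/1250) − 1)/(1) = 37/1548 ≈ 2.3902%

step 1 [1y] zero: DF = P = 951/1000 ≈ 0.951000
step 2 [2y] swap r/1=356/9399: DF=(1 − 356/9399·(0.951000))/(1+356/9399) = 1161/1250 ≈ 0.928800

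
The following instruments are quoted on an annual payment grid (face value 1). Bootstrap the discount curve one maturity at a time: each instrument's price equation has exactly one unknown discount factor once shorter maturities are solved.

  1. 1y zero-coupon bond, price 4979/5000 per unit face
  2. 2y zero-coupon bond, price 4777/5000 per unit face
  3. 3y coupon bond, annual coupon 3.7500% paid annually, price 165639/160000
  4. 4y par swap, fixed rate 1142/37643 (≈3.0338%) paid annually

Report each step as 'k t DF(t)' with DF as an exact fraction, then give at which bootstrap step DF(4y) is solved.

1 1 4979/5000
2 2 4777/5000
3 3 9273/10000
4 4 4429/5000
DF(4y) is solved at step 4

step 1 [1y] zero: DF = P = 4979/5000 ≈ 0.995800
step 2 [2y] zero: DF = P = 4777/5000 ≈ 0.955400
step 3 [3y] bond c/1=3/80: DF=(165639/160000 − 3/80·(0.995800+0.955400))/(1+3/80) = 9273/10000 ≈ 0.927300
step 4 [4y] swap r/1=1142/37643: DF=(1 − 1142/37643·(0.995800+0.955400+0.927300))/(1+1142/37643) = 4429/5000 ≈ 0.885800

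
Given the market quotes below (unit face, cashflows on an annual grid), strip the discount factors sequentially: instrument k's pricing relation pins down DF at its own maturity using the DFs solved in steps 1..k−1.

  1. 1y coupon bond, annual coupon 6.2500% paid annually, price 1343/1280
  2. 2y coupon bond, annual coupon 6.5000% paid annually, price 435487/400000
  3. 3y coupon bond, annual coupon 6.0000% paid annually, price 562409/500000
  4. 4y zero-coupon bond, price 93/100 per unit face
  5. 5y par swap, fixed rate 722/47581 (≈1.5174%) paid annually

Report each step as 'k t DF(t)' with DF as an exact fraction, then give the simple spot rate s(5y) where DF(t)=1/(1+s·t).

step 1 [1y] bond c/1=1/16: DF=(1343/1280 − 1/16·(0))/(1+1/16) = 79/80 ≈ 0.987500
step 2 [2y] bond c/1=13/200: DF=(435487/400000 − 13/200·(0.987500))/(1+13/200) = 481/500 ≈ 0.962000
step 3 [3y] bond c/1=3/50: DF=(562409/500000 − 3/50·(0.987500+0.962000))/(1+3/50) = 2377/2500 ≈ 0.950800
step 4 [4y] zero: DF = P = 93/100 ≈ 0.930000
step 5 [5y] swap r/1=722/47581: DF=(1 − 722/47581·(0.987500+0.962000+0.950800+0.930000))/(1+722/47581) = 4639/5000 ≈ 0.927800

1 1 79/80
2 2 481/500
3 3 2377/2500
4 4 93/100
5 5 4639/5000
s(5y) = (1/(4639/5000) − 1)/(5) = 361/23195 ≈ 1.5564%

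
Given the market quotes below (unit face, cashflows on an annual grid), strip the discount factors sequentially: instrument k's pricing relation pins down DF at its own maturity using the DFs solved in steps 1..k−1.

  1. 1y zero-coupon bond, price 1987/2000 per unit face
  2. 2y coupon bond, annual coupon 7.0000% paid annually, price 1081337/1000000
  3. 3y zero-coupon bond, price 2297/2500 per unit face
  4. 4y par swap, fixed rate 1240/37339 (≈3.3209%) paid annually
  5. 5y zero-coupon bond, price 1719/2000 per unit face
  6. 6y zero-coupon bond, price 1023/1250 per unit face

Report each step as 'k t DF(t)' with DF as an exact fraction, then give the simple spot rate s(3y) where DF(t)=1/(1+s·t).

step 1 [1y] zero: DF = P = 1987/2000 ≈ 0.993500
step 2 [2y] bond c/1=7/100: DF=(1081337/1000000 − 7/100·(0.993500))/(1+7/100) = 591/625 ≈ 0.945600
step 3 [3y] zero: DF = P = 2297/2500 ≈ 0.918800
step 4 [4y] swap r/1=1240/37339: DF=(1 − 1240/37339·(0.993500+0.945600+0.918800))/(1+1240/37339) = 219/250 ≈ 0.876000
step 5 [5y] zero: DF = P = 1719/2000 ≈ 0.859500
step 6 [6y] zero: DF = P = 1023/1250 ≈ 0.818400

1 1 1987/2000
2 2 591/625
3 3 2297/2500
4 4 219/250
5 5 1719/2000
6 6 1023/1250
s(3y) = (1/(2297/2500) − 1)/(3) = 203/6891 ≈ 2.9459%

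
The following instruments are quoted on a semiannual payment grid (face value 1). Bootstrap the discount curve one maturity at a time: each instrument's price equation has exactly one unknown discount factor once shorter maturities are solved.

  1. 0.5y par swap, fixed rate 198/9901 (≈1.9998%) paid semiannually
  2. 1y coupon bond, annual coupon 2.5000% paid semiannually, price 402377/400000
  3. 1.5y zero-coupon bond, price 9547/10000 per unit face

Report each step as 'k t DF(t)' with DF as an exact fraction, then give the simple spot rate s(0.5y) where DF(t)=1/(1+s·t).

1 1/2 9901/10000
2 1 9813/10000
3 3/2 9547/10000
s(0.5y) = (1/(9901/10000) − 1)/(1/2) = 198/9901 ≈ 1.9998%

step 1 [0.5y] swap r/2=99/9901: DF=(1 − 99/9901·(0))/(1+99/9901) = 9901/10000 ≈ 0.990100
step 2 [1y] bond c/2=1/80: DF=(402377/400000 − 1/80·(0.990100))/(1+1/80) = 9813/10000 ≈ 0.981300
step 3 [1.5y] zero: DF = P = 9547/10000 ≈ 0.954700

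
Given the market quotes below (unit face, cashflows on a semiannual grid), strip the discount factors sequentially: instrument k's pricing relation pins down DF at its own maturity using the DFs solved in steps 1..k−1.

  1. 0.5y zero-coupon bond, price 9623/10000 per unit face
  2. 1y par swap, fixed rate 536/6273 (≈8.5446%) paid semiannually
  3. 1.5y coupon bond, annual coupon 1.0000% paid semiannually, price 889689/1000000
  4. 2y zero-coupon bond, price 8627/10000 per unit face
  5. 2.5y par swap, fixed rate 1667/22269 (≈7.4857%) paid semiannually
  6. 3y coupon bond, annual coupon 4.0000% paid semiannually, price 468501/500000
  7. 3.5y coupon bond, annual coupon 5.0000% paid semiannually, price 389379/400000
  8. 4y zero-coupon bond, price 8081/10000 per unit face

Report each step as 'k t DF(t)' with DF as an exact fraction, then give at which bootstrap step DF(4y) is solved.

1 1/2 9623/10000
2 1 2299/2500
3 3/2 8759/10000
4 2 8627/10000
5 5/2 8333/10000
6 3 8313/10000
7 7/2 513/625
8 4 8081/10000
DF(4y) is solved at step 8

step 1 [0.5y] zero: DF = P = 9623/10000 ≈ 0.962300
step 2 [1y] swap r/2=268/6273: DF=(1 − 268/6273·(0.962300))/(1+268/6273) = 2299/2500 ≈ 0.919600
step 3 [1.5y] bond c/2=1/200: DF=(889689/1000000 − 1/200·(0.962300+0.919600))/(1+1/200) = 8759/10000 ≈ 0.875900
step 4 [2y] zero: DF = P = 8627/10000 ≈ 0.862700
step 5 [2.5y] swap r/2=1667/44538: DF=(1 − 1667/44538·(0.962300+0.919600+0.875900+0.862700))/(1+1667/44538) = 8333/10000 ≈ 0.833300
step 6 [3y] bond c/2=1/50: DF=(468501/500000 − 1/50·(0.962300+0.919600+0.875900+0.862700+0.833300))/(1+1/50) = 8313/10000 ≈ 0.831300
step 7 [3.5y] bond c/2=1/40: DF=(389379/400000 − 1/40·(0.962300+0.919600+0.875900+0.862700+0.833300+0.831300))/(1+1/40) = 513/625 ≈ 0.820800
step 8 [4y] zero: DF = P = 8081/10000 ≈ 0.808100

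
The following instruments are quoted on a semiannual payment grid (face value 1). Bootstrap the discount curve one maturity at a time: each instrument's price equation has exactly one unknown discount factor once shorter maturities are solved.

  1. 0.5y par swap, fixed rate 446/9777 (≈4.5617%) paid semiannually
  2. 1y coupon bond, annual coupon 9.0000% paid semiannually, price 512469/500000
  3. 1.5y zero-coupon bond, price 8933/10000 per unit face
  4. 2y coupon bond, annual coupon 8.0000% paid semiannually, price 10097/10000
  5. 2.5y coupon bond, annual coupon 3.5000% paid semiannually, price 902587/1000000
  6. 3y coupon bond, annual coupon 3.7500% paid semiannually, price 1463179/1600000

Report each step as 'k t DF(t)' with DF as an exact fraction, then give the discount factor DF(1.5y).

step 1 [0.5y] swap r/2=223/9777: DF=(1 − 223/9777·(0))/(1+223/9777) = 9777/10000 ≈ 0.977700
step 2 [1y] bond c/2=9/200: DF=(512469/500000 − 9/200·(0.977700))/(1+9/200) = 9387/10000 ≈ 0.938700
step 3 [1.5y] zero: DF = P = 8933/10000 ≈ 0.893300
step 4 [2y] bond c/2=1/25: DF=(10097/10000 − 1/25·(0.977700+0.938700+0.893300))/(1+1/25) = 2157/2500 ≈ 0.862800
step 5 [2.5y] bond c/2=7/400: DF=(902587/1000000 − 7/400·(0.977700+0.938700+0.893300+0.862800))/(1+7/400) = 8239/10000 ≈ 0.823900
step 6 [3y] bond c/2=3/160: DF=(1463179/1600000 − 3/160·(0.977700+0.938700+0.893300+0.862800+0.823900))/(1+3/160) = 8149/10000 ≈ 0.814900

1 1/2 9777/10000
2 1 9387/10000
3 3/2 8933/10000
4 2 2157/2500
5 5/2 8239/10000
6 3 8149/10000
DF(1.5y) = 8933/10000 ≈ 0.893300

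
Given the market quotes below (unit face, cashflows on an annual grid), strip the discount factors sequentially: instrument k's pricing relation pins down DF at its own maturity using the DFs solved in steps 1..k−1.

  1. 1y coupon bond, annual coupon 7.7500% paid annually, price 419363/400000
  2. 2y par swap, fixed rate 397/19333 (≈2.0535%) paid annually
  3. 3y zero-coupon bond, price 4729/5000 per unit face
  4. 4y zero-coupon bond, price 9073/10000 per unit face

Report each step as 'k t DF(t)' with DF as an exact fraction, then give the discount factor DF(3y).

step 1 [1y] bond c/1=31/400: DF=(419363/400000 − 31/400·(0))/(1+31/400) = 973/1000 ≈ 0.973000
step 2 [2y] swap r/1=397/19333: DF=(1 − 397/19333·(0.973000))/(1+397/19333) = 9603/10000 ≈ 0.960300
step 3 [3y] zero: DF = P = 4729/5000 ≈ 0.945800
step 4 [4y] zero: DF = P = 9073/10000 ≈ 0.907300

1 1 973/1000
2 2 9603/10000
3 3 4729/5000
4 4 9073/10000
DF(3y) = 4729/5000 ≈ 0.945800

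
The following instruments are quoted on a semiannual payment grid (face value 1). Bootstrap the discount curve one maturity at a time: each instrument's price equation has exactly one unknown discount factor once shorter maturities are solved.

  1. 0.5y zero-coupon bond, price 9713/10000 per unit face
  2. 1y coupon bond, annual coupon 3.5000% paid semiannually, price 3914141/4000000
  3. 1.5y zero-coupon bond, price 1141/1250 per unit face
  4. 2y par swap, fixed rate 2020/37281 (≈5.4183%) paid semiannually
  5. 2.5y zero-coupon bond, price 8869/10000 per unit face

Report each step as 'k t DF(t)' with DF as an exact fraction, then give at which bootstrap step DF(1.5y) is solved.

step 1 [0.5y] zero: DF = P = 9713/10000 ≈ 0.971300
step 2 [1y] bond c/2=7/400: DF=(3914141/4000000 − 7/400·(0.971300))/(1+7/400) = 189/200 ≈ 0.945000
step 3 [1.5y] zero: DF = P = 1141/1250 ≈ 0.912800
step 4 [2y] swap r/2=1010/37281: DF=(1 − 1010/37281·(0.971300+0.945000+0.912800))/(1+1010/37281) = 899/1000 ≈ 0.899000
step 5 [2.5y] zero: DF = P = 8869/10000 ≈ 0.886900

1 1/2 9713/10000
2 1 189/200
3 3/2 1141/1250
4 2 899/1000
5 5/2 8869/10000
DF(1.5y) is solved at step 3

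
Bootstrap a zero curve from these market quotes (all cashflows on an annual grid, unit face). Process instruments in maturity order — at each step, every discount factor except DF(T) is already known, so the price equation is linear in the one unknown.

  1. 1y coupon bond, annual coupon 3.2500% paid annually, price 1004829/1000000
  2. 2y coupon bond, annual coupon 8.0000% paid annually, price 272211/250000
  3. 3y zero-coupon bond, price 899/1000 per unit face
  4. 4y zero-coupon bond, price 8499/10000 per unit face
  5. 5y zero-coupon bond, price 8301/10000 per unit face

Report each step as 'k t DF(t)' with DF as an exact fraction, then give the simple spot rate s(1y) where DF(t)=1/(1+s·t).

step 1 [1y] bond c/1=13/400: DF=(1004829/1000000 − 13/400·(0))/(1+13/400) = 2433/2500 ≈ 0.973200
step 2 [2y] bond c/1=2/25: DF=(272211/250000 − 2/25·(0.973200))/(1+2/25) = 9361/10000 ≈ 0.936100
step 3 [3y] zero: DF = P = 899/1000 ≈ 0.899000
step 4 [4y] zero: DF = P = 8499/10000 ≈ 0.849900
step 5 [5y] zero: DF = P = 8301/10000 ≈ 0.830100

1 1 2433/2500
2 2 9361/10000
3 3 899/1000
4 4 8499/10000
5 5 8301/10000
s(1y) = (1/(2433/2500) − 1)/(1) = 67/2433 ≈ 2.7538%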